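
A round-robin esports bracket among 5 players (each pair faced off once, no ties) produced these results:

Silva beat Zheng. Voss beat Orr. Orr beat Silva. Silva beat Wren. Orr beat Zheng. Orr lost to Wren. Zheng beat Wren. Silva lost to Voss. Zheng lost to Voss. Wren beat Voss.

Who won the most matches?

Win totals: Silva 2, Voss 3, Zheng 1, Orr 2, Wren 2.
Voss leads with 3 wins (next highest: 2).

Voss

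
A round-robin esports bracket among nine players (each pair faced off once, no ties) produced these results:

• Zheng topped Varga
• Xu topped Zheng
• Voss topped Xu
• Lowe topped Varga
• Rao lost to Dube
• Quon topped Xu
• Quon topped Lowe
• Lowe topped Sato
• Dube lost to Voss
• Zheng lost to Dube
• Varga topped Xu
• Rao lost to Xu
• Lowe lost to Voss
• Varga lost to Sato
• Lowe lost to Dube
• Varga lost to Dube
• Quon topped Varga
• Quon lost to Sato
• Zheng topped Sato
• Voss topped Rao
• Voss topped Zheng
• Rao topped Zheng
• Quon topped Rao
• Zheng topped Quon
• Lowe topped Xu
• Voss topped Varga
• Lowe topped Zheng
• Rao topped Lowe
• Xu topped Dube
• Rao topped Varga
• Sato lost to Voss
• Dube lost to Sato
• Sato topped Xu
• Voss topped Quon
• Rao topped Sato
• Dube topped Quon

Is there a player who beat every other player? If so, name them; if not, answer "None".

Voss has 8 wins out of 8 opponents — a perfect record.

Voss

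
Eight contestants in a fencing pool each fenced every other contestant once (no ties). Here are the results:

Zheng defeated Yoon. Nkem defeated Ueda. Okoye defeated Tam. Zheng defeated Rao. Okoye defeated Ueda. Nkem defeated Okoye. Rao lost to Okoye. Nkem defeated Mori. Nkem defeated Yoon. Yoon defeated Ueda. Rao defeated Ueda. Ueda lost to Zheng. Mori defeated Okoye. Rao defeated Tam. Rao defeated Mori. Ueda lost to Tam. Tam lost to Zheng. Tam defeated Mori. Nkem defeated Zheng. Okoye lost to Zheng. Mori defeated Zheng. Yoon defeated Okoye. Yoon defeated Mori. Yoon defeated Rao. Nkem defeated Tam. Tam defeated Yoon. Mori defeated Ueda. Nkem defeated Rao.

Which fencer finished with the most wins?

Nkem

Win totals: Tam 3, Mori 3, Nkem 7, Okoye 3, Yoon 4, Ueda 0, Zheng 5, Rao 3.
Nkem leads with 7 wins (next highest: 5).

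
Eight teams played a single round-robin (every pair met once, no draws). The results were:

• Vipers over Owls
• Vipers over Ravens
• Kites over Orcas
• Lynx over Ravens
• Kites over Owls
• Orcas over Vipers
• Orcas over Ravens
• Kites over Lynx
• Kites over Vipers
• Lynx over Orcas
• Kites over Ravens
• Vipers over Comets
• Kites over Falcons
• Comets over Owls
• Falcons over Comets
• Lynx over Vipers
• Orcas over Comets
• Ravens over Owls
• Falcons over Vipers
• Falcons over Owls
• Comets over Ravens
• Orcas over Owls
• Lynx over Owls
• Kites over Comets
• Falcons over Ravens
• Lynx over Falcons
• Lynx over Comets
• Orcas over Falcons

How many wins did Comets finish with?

Comets' results: beat Owls, Ravens; lost to Lynx, Vipers, Falcons, Orcas, Kites.
That is 2 wins.

2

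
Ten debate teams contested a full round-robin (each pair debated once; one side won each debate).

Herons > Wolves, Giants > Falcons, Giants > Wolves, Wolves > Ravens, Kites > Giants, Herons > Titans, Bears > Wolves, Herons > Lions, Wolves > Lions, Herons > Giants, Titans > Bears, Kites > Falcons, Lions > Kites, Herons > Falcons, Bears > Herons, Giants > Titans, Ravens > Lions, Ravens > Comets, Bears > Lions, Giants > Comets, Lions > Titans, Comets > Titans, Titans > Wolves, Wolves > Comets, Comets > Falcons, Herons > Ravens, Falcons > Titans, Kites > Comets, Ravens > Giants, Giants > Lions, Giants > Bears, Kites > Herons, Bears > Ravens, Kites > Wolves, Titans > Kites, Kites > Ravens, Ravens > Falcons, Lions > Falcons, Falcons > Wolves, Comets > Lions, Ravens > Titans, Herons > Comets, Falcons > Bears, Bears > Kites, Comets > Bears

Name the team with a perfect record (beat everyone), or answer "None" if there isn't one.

None

Highest win total is Herons with 7 (out of 9 possible).
Herons lost to Kites, Bears, so no team went undefeated.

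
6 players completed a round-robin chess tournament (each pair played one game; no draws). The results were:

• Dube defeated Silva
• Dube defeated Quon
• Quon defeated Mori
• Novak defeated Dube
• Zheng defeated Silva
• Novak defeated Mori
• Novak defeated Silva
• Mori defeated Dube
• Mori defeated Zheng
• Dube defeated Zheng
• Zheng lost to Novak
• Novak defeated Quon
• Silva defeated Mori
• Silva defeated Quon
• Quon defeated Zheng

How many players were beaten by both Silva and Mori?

0

Silva beat: Mori, Quon.
Mori beat: Dube, Zheng.
No one was beaten by both.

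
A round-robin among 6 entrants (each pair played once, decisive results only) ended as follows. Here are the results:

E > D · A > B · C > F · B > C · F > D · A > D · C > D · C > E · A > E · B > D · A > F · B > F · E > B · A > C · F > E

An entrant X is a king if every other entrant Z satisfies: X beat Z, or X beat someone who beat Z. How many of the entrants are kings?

A reaches everyone (king).
B cannot reach A in two steps.
C cannot reach A in two steps.
D cannot reach A, B, C, E, F in two steps.
E cannot reach A in two steps.
F cannot reach A, C in two steps.
Kings: A — 1.

1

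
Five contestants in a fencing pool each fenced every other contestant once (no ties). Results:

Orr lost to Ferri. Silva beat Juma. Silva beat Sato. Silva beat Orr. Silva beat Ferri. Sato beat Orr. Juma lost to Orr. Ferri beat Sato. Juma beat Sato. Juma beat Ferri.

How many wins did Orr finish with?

1

Orr's results: beat Juma; lost to Sato, Silva, Ferri.
That is 1 win.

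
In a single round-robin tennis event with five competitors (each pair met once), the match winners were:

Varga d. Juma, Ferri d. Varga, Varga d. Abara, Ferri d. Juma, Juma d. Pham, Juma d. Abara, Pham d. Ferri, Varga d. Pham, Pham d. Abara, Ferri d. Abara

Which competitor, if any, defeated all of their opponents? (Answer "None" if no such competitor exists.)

None

Highest win total is Varga with 3 (out of 4 possible).
Varga lost to Ferri, so no competitor went undefeated.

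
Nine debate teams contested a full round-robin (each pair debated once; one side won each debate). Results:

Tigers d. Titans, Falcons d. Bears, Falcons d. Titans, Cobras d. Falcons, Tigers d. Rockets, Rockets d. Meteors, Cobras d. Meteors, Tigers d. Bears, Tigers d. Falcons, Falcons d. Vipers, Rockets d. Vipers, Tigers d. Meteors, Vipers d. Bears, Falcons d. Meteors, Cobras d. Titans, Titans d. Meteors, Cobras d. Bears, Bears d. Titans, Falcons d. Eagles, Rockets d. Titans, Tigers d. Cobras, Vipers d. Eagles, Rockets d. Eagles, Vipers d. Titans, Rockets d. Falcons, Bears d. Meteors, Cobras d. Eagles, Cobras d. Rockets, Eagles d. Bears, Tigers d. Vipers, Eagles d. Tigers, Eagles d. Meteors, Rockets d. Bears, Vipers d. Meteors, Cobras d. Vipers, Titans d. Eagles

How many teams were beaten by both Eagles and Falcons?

Eagles beat: Tigers, Bears, Meteors.
Falcons beat: Titans, Eagles, Vipers, Bears, Meteors.
Both beat: Bears, Meteors — 2.

2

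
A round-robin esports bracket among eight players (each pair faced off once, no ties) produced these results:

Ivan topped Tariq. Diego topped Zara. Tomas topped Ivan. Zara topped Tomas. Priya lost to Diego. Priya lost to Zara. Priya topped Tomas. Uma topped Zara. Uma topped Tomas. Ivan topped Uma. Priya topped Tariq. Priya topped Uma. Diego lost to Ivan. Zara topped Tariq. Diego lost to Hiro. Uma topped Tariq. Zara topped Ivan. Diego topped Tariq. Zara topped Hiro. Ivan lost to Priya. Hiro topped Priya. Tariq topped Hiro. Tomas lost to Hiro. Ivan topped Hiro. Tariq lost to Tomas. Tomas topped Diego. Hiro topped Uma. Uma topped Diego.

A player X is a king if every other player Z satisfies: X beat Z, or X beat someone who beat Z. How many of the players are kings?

7

Priya reaches everyone (king).
Zara reaches everyone (king).
Tariq cannot reach Zara, Ivan in two steps.
Ivan reaches everyone (king).
Hiro reaches everyone (king).
Tomas reaches everyone (king).
Diego reaches everyone (king).
Uma reaches everyone (king).
Kings: Priya, Zara, Ivan, Hiro, Tomas, Diego, Uma — 7.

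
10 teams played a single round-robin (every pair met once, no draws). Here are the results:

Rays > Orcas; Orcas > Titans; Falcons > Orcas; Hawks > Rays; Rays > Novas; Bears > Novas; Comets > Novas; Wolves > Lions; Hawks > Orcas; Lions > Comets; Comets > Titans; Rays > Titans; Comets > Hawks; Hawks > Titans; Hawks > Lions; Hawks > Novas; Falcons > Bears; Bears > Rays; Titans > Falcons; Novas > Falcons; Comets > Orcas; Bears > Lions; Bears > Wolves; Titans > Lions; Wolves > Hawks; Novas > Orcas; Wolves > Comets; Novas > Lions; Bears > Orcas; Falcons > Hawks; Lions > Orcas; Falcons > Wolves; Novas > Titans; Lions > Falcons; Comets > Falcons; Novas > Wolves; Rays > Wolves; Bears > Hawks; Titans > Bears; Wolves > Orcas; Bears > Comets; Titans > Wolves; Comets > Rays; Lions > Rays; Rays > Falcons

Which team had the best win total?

Win totals: Falcons 4, Comets 6, Lions 4, Titans 4, Bears 7, Novas 5, Wolves 4, Hawks 5, Orcas 1, Rays 5.
Bears leads with 7 wins (next highest: 6).

Bears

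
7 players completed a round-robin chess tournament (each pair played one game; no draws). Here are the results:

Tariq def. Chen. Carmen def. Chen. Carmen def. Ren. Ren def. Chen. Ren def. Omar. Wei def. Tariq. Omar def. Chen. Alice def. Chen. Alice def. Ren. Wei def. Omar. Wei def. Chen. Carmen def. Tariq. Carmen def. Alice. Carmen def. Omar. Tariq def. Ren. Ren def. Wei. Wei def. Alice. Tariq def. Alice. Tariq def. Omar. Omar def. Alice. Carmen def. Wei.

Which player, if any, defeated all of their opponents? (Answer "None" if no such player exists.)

Carmen

Carmen has 6 wins out of 6 opponents — a perfect record.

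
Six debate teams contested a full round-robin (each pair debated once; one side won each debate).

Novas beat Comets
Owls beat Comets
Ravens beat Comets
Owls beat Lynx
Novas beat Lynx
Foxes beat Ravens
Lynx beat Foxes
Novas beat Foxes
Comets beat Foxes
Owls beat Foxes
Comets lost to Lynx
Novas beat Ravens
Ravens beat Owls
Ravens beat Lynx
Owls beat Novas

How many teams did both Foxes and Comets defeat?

0

Foxes beat: Ravens.
Comets beat: Foxes.
No one was beaten by both.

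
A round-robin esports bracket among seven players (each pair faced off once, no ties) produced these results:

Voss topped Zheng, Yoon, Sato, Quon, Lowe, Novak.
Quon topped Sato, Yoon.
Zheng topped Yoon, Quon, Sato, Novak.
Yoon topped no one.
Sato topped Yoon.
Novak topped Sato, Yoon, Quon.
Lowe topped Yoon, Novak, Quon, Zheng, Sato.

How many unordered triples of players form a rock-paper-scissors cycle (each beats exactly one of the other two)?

Win totals: Novak 3, Zheng 4, Voss 6, Lowe 5, Quon 2, Sato 1, Yoon 0.
A player with w wins dominates both others in C(w,2) triples; summing gives 3 + 6 + 15 + 10 + 1 + 0 + 0 = 35 transitive triples.
Total triples C(7,3) = 35, so cyclic triples = 35 − 35 = 0.

0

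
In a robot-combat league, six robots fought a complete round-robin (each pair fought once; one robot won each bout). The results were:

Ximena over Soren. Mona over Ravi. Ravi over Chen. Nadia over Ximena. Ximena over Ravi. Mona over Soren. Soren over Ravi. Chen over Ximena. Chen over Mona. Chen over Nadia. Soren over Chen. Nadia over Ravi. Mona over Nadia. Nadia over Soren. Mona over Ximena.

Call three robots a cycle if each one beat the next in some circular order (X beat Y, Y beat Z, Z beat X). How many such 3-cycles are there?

6

Win totals: Chen 3, Soren 2, Ravi 1, Ximena 2, Nadia 3, Mona 4.
A robot with w wins dominates both others in C(w,2) triples; summing gives 3 + 1 + 0 + 1 + 3 + 6 = 14 transitive triples.
Total triples C(6,3) = 20, so cyclic triples = 20 − 14 = 6.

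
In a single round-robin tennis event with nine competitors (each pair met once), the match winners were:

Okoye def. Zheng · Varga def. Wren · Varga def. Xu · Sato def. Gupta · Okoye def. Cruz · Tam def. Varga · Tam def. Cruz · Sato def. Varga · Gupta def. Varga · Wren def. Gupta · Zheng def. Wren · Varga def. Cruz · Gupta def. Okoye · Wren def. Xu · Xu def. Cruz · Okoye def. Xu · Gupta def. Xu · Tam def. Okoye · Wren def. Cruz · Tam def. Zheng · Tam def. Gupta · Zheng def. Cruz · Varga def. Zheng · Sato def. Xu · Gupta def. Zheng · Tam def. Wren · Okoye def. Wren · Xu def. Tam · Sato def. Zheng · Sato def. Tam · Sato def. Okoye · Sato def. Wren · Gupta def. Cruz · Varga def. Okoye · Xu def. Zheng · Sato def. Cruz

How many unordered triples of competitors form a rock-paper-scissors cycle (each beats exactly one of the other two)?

8

Win totals: Cruz 0, Okoye 4, Xu 3, Gupta 5, Wren 3, Tam 6, Varga 5, Zheng 2, Sato 8.
A competitor with w wins dominates both others in C(w,2) triples; summing gives 0 + 6 + 3 + 10 + 3 + 15 + 10 + 1 + 28 = 76 transitive triples.
Total triples C(9,3) = 84, so cyclic triples = 84 − 76 = 8.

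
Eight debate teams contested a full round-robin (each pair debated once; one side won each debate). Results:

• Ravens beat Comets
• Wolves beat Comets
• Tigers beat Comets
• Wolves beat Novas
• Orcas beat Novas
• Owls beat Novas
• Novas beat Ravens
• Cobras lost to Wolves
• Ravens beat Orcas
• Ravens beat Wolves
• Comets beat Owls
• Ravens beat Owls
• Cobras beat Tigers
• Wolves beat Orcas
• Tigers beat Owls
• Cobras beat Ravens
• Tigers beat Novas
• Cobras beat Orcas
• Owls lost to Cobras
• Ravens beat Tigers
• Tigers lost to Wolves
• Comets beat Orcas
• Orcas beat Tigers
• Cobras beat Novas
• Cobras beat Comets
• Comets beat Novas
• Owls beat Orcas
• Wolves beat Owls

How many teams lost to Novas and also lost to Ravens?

0

Novas beat: Ravens.
Ravens beat: Comets, Wolves, Owls, Orcas, Tigers.
No one was beaten by both.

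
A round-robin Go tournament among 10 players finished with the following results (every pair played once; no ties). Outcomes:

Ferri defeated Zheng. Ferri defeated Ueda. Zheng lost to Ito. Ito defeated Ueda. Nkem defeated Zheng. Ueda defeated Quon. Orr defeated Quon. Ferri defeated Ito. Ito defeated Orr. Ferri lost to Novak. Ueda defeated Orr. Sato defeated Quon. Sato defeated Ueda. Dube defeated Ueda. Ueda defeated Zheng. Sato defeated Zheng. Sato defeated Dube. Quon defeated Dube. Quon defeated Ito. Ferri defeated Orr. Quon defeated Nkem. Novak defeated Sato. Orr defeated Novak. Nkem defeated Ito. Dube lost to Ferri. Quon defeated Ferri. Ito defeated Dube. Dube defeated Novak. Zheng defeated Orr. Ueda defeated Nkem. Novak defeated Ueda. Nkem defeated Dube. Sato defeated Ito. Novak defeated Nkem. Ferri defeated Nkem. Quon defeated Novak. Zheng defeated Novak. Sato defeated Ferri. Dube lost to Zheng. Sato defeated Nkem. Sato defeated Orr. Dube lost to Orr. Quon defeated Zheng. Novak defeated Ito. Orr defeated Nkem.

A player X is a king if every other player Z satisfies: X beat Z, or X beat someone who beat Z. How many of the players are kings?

Ferri cannot reach Sato in two steps.
Nkem cannot reach Ferri, Sato, Quon in two steps.
Novak reaches everyone (king).
Zheng reaches everyone (king).
Orr reaches everyone (king).
Ito cannot reach Ferri, Sato in two steps.
Dube reaches everyone (king).
Ueda cannot reach Sato in two steps.
Sato reaches everyone (king).
Quon reaches everyone (king).
Kings: Novak, Zheng, Orr, Dube, Sato, Quon — 6.

6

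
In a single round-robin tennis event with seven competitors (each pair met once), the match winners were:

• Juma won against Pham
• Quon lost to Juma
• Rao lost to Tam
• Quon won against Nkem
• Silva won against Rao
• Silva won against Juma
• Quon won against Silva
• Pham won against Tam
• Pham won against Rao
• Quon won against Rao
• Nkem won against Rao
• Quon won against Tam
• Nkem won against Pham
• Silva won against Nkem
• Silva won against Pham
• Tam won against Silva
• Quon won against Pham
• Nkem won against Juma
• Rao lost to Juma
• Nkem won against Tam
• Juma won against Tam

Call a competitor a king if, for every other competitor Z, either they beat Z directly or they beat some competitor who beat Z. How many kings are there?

4

Pham cannot reach Quon, Juma, Nkem in two steps.
Quon reaches everyone (king).
Tam cannot reach Quon in two steps.
Juma reaches everyone (king).
Silva reaches everyone (king).
Nkem reaches everyone (king).
Rao cannot reach Pham, Quon, Tam, Juma, Silva, Nkem in two steps.
Kings: Quon, Juma, Silva, Nkem — 4.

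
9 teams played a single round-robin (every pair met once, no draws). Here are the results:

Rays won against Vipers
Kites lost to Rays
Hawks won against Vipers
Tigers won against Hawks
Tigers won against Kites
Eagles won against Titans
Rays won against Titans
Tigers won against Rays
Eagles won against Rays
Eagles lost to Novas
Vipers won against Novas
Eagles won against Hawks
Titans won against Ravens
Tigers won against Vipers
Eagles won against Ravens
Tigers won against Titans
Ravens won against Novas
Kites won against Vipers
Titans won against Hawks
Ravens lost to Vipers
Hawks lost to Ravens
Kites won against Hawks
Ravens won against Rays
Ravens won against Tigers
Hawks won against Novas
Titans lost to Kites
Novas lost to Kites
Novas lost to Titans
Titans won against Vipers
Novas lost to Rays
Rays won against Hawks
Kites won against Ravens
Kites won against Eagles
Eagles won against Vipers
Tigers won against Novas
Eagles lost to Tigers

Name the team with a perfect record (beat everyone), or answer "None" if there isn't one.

None

Highest win total is Tigers with 7 (out of 8 possible).
Tigers lost to Ravens, so no team went undefeated.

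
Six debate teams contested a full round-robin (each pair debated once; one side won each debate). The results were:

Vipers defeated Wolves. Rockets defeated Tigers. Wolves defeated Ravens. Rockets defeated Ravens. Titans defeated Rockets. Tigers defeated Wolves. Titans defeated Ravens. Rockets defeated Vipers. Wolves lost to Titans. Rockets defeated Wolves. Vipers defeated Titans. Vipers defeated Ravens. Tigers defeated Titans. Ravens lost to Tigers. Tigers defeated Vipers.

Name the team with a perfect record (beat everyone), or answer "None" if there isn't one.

None

Highest win total is Tigers with 4 (out of 5 possible).
Tigers lost to Rockets, so no team went undefeated.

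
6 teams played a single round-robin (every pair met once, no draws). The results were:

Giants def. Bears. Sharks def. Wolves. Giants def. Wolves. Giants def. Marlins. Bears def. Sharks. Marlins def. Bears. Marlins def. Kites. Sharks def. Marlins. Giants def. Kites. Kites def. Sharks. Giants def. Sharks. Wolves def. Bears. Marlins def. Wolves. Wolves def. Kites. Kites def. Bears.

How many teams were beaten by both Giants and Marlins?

Giants beat: Bears, Kites, Wolves, Sharks, Marlins.
Marlins beat: Bears, Kites, Wolves.
Both beat: Bears, Kites, Wolves — 3.

3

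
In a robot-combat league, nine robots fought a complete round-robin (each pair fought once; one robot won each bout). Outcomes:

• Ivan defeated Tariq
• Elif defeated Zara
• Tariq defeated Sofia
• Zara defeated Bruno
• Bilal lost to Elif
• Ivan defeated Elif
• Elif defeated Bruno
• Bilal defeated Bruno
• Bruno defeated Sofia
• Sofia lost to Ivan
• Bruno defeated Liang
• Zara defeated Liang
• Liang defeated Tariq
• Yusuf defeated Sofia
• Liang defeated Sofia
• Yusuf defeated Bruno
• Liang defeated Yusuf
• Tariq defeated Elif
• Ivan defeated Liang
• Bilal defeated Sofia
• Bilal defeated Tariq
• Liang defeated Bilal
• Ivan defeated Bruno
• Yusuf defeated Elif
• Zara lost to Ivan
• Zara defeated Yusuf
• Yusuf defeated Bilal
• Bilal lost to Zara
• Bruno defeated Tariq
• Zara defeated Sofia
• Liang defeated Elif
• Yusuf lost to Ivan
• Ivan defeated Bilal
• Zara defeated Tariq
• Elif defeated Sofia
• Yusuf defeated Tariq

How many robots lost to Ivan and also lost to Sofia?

Ivan beat: Yusuf, Sofia, Elif, Liang, Bruno, Zara, Bilal, Tariq.
Sofia beat: no one.
No one was beaten by both.

0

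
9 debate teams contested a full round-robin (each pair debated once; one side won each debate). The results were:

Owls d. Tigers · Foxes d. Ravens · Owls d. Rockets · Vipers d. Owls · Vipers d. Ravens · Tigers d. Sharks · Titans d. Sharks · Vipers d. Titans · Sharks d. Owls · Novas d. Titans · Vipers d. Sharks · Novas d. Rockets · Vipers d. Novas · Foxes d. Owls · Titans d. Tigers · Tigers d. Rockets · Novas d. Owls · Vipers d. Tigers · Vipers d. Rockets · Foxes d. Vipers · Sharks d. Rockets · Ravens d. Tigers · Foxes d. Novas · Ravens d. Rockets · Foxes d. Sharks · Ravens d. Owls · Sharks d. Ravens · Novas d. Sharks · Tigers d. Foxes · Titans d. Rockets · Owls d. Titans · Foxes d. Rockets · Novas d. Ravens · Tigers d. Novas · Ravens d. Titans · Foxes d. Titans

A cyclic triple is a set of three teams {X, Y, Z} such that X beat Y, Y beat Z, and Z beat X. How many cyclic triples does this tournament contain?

Win totals: Tigers 4, Novas 5, Foxes 7, Titans 3, Sharks 3, Ravens 4, Vipers 7, Rockets 0, Owls 3.
A team with w wins dominates both others in C(w,2) triples; summing gives 6 + 10 + 21 + 3 + 3 + 6 + 21 + 0 + 3 = 73 transitive triples.
Total triples C(9,3) = 84, so cyclic triples = 84 − 73 = 11.

11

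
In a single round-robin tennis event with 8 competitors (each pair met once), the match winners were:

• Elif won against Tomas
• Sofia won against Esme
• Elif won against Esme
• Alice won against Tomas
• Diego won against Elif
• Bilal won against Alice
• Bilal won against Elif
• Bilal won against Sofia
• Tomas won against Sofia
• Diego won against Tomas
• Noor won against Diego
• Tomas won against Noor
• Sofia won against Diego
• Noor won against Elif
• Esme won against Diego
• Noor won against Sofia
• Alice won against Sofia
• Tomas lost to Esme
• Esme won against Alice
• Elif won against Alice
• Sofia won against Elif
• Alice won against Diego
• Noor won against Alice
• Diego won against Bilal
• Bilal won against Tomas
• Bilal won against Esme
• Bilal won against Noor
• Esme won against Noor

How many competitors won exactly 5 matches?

Win totals: Alice 3, Bilal 6, Diego 3, Elif 3, Sofia 3, Noor 4, Tomas 2, Esme 4.
No competitor has exactly 5 wins.

0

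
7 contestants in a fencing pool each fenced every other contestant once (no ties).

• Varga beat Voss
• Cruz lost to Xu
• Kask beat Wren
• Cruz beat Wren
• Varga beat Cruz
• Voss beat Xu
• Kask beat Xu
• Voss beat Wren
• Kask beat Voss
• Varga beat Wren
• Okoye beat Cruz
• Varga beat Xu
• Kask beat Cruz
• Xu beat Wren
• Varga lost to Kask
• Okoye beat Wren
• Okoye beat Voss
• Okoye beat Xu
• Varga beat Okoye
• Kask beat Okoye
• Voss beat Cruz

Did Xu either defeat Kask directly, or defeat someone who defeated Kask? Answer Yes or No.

Xu did not beat Kask directly.
Xu beat Wren, Cruz, but each of them lost to Kask. No two-step path.

No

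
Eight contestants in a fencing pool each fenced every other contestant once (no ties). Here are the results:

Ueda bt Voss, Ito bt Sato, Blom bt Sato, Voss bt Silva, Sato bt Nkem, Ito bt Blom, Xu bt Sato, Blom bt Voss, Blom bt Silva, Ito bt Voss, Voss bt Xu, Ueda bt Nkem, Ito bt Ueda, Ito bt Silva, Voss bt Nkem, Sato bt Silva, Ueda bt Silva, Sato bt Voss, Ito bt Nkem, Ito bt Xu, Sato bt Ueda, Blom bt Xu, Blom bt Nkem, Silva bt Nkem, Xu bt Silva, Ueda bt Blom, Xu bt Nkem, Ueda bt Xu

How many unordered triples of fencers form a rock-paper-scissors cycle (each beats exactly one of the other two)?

3

Win totals: Ueda 5, Nkem 0, Ito 7, Silva 1, Sato 4, Voss 3, Xu 3, Blom 5.
A fencer with w wins dominates both others in C(w,2) triples; summing gives 10 + 0 + 21 + 0 + 6 + 3 + 3 + 10 = 53 transitive triples.
Total triples C(8,3) = 56, so cyclic triples = 56 − 53 = 3.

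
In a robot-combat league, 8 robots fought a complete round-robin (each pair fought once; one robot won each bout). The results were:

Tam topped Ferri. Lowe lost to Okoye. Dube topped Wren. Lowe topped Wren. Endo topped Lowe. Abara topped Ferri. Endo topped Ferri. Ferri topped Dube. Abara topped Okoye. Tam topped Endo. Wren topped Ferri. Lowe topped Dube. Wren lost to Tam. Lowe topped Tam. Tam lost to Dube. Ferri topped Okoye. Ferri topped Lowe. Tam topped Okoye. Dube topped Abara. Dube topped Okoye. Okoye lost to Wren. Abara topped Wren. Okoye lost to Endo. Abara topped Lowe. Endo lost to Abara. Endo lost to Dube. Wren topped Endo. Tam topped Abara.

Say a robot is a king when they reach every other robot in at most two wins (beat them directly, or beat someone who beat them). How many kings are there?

Dube reaches everyone (king).
Wren cannot reach Tam, Abara in two steps.
Endo cannot reach Abara in two steps.
Tam reaches everyone (king).
Lowe reaches everyone (king).
Abara reaches everyone (king).
Okoye cannot reach Endo, Abara, Ferri in two steps.
Ferri reaches everyone (king).
Kings: Dube, Tam, Lowe, Abara, Ferri — 5.

5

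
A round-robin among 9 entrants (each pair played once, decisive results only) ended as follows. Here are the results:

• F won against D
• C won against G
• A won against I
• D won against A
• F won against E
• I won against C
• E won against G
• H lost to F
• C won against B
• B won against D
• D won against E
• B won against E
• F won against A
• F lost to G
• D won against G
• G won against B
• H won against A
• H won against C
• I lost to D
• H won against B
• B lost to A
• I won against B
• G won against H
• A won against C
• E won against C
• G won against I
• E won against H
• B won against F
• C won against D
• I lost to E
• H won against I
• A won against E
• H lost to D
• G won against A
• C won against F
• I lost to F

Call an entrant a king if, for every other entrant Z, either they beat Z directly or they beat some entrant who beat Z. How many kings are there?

8

A reaches everyone (king).
B reaches everyone (king).
C reaches everyone (king).
D reaches everyone (king).
E reaches everyone (king).
F reaches everyone (king).
G reaches everyone (king).
H reaches everyone (king).
I cannot reach A, H in two steps.
Kings: A, B, C, D, E, F, G, H — 8.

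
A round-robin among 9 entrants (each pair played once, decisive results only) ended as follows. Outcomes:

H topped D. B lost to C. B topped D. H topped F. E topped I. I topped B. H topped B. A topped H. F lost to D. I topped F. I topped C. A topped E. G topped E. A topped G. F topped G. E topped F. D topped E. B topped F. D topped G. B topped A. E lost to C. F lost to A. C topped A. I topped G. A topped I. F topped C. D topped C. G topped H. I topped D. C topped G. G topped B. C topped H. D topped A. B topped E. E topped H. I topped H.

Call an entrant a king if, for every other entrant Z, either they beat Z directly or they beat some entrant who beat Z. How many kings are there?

5

A reaches everyone (king).
B reaches everyone (king).
C reaches everyone (king).
D reaches everyone (king).
E cannot reach A in two steps.
F cannot reach D, I in two steps.
G cannot reach C in two steps.
H cannot reach I in two steps.
I reaches everyone (king).
Kings: A, B, C, D, I — 5.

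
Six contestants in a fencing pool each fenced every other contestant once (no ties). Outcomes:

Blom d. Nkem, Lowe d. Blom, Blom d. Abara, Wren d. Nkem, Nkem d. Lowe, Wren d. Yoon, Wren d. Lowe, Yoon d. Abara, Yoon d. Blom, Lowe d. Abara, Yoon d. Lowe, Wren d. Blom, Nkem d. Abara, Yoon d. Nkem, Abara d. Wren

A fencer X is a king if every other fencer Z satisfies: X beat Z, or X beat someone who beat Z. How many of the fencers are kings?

3

Blom cannot reach Yoon in two steps.
Yoon reaches everyone (king).
Wren reaches everyone (king).
Abara reaches everyone (king).
Lowe cannot reach Yoon in two steps.
Nkem cannot reach Yoon in two steps.
Kings: Yoon, Wren, Abara — 3.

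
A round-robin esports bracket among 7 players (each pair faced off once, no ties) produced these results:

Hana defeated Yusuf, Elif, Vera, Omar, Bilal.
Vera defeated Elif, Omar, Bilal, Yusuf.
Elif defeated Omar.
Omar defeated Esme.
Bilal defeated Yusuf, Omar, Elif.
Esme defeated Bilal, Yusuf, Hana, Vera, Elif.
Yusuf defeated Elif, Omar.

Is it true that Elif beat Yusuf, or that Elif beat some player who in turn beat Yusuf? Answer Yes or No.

No

Elif did not beat Yusuf directly.
Elif beat Omar, but each of them lost to Yusuf. No two-step path.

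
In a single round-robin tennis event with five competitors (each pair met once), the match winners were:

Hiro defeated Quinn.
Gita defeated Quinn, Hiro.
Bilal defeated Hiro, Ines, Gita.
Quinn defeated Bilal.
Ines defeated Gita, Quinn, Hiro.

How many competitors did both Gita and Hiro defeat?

1

Gita beat: Hiro, Quinn.
Hiro beat: Quinn.
Both beat: Quinn — 1.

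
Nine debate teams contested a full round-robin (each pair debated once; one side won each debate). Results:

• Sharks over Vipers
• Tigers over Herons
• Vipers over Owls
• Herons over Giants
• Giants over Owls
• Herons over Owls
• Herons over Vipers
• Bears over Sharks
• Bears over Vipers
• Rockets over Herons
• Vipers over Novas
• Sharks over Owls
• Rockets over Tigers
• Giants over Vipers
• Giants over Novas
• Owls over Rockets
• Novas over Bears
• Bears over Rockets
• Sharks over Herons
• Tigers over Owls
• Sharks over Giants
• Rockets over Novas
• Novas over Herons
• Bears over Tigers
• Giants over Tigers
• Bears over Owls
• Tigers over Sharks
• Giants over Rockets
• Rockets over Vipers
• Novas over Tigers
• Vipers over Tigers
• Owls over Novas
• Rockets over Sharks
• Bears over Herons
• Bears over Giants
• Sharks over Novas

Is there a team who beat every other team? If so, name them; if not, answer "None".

None

Highest win total is Bears with 7 (out of 8 possible).
Bears lost to Novas, so no team went undefeated.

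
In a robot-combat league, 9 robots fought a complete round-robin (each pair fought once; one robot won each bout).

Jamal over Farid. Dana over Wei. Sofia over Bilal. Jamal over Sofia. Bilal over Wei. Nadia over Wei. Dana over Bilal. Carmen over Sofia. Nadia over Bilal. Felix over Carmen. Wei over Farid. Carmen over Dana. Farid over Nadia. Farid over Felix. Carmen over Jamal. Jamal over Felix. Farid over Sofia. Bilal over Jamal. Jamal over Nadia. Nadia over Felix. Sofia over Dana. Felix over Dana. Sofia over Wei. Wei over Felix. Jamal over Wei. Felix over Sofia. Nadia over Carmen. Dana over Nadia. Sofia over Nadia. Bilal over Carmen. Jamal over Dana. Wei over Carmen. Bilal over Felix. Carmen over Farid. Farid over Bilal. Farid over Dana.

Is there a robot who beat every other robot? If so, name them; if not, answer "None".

None

Highest win total is Jamal with 6 (out of 8 possible).
Jamal lost to Bilal, Carmen, so no robot went undefeated.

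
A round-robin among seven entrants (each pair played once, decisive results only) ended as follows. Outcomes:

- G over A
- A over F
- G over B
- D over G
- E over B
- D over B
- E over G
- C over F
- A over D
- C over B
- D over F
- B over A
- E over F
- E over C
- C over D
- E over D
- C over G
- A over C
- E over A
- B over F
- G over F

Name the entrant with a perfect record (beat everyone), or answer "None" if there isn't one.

E

E has 6 wins out of 6 opponents — a perfect record.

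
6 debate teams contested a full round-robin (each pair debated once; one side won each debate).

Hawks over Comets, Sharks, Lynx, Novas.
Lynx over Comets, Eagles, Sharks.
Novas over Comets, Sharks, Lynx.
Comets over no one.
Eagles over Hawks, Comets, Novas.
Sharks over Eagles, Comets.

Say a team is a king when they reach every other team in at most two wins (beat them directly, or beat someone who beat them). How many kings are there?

3

Novas cannot reach Hawks in two steps.
Hawks reaches everyone (king).
Lynx reaches everyone (king).
Eagles reaches everyone (king).
Comets cannot reach Novas, Hawks, Lynx, Eagles, Sharks in two steps.
Sharks cannot reach Lynx in two steps.
Kings: Hawks, Lynx, Eagles — 3.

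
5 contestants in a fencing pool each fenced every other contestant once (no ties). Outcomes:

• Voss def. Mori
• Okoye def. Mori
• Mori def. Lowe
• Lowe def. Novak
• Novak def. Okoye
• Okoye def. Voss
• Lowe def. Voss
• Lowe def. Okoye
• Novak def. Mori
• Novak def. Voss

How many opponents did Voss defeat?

Voss' results: beat Mori; lost to Okoye, Novak, Lowe.
That is 1 win.

1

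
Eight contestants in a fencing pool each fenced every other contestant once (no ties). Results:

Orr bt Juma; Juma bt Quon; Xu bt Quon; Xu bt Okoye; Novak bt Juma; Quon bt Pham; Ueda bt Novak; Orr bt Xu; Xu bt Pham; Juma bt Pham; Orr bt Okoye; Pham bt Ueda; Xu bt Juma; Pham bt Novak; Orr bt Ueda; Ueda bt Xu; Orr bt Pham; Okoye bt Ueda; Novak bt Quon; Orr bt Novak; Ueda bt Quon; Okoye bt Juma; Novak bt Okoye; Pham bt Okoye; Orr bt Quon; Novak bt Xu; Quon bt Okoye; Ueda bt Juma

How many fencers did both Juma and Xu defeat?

Juma beat: Quon, Pham.
Xu beat: Okoye, Juma, Quon, Pham.
Both beat: Quon, Pham — 2.

2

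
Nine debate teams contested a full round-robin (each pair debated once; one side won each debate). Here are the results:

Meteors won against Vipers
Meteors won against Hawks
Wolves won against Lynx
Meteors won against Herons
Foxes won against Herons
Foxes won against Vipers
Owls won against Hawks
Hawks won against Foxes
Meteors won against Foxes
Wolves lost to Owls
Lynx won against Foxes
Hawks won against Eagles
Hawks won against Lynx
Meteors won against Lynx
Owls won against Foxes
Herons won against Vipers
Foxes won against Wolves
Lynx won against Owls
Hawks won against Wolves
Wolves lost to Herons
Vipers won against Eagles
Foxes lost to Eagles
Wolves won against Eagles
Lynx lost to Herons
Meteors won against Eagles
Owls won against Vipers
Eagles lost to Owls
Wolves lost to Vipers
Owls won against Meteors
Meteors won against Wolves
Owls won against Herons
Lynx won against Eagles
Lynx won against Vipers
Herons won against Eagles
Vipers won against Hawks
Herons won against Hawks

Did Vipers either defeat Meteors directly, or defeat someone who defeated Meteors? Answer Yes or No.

Vipers did not beat Meteors directly.
Vipers beat Eagles, Wolves, Hawks, but each of them lost to Meteors. No two-step path.

No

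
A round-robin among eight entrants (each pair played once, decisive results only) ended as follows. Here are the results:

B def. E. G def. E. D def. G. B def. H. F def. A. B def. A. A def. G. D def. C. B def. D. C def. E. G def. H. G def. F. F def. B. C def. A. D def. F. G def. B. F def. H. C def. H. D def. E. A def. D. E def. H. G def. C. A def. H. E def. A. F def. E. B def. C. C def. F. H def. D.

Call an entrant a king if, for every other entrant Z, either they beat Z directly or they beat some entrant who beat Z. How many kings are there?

A reaches everyone (king).
B reaches everyone (king).
C reaches everyone (king).
D reaches everyone (king).
E cannot reach B, C, F in two steps.
F reaches everyone (king).
G reaches everyone (king).
H cannot reach A, B in two steps.
Kings: A, B, C, D, F, G — 6.

6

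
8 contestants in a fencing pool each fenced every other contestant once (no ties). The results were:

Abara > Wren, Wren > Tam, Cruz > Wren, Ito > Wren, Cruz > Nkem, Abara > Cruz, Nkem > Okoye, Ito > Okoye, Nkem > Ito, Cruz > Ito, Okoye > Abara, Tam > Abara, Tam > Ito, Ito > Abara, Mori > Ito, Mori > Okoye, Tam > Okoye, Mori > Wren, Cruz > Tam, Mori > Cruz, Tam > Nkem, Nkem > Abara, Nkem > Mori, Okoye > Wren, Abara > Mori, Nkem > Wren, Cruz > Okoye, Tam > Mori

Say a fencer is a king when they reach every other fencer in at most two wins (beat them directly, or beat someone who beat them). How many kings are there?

Mori reaches everyone (king).
Tam reaches everyone (king).
Wren cannot reach Cruz in two steps.
Okoye cannot reach Nkem, Ito in two steps.
Cruz reaches everyone (king).
Abara reaches everyone (king).
Nkem reaches everyone (king).
Ito cannot reach Nkem in two steps.
Kings: Mori, Tam, Cruz, Abara, Nkem — 5.

5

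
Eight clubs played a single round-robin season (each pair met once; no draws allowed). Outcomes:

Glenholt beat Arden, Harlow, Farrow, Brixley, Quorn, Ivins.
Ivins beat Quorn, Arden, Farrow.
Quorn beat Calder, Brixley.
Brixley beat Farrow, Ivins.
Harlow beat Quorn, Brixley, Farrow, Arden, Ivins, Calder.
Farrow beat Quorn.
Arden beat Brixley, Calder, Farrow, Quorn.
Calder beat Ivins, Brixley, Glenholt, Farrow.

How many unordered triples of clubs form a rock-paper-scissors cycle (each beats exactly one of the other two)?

9

Win totals: Quorn 2, Arden 4, Harlow 6, Farrow 1, Glenholt 6, Brixley 2, Ivins 3, Calder 4.
A club with w wins dominates both others in C(w,2) triples; summing gives 1 + 6 + 15 + 0 + 15 + 1 + 3 + 6 = 47 transitive triples.
Total triples C(8,3) = 56, so cyclic triples = 56 − 47 = 9.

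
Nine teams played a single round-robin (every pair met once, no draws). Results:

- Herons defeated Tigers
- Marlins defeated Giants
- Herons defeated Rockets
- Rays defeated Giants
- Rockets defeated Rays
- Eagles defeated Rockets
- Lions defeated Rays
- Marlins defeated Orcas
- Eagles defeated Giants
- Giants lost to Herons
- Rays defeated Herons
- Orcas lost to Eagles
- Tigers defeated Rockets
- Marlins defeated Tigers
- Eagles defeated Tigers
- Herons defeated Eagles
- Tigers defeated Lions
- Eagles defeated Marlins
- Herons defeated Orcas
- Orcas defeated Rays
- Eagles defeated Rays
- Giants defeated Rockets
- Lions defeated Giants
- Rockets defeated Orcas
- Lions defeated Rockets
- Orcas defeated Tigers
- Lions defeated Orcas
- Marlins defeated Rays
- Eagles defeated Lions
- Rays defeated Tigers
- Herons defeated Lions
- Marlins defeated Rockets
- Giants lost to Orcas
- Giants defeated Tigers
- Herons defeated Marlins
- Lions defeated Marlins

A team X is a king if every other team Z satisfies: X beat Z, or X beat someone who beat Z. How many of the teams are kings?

Herons reaches everyone (king).
Tigers cannot reach Herons, Eagles in two steps.
Marlins cannot reach Eagles in two steps.
Rockets cannot reach Marlins, Eagles, Lions in two steps.
Rays reaches everyone (king).
Eagles reaches everyone (king).
Lions cannot reach Eagles in two steps.
Giants cannot reach Herons, Marlins, Eagles in two steps.
Orcas cannot reach Marlins, Eagles in two steps.
Kings: Herons, Rays, Eagles — 3.

3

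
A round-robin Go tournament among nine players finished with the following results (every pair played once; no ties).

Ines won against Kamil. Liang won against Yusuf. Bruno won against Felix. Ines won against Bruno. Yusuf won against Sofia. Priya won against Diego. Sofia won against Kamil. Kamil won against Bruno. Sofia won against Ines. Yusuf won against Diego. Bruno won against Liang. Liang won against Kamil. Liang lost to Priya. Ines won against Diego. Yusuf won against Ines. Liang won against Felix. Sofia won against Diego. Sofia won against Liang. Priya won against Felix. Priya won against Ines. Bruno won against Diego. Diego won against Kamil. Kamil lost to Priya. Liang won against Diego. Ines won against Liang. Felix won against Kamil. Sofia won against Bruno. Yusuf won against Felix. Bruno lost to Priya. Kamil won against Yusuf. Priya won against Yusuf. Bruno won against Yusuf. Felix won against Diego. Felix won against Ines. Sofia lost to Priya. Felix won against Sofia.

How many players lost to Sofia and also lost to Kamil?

Sofia beat: Kamil, Liang, Bruno, Ines, Diego.
Kamil beat: Bruno, Yusuf.
Both beat: Bruno — 1.

1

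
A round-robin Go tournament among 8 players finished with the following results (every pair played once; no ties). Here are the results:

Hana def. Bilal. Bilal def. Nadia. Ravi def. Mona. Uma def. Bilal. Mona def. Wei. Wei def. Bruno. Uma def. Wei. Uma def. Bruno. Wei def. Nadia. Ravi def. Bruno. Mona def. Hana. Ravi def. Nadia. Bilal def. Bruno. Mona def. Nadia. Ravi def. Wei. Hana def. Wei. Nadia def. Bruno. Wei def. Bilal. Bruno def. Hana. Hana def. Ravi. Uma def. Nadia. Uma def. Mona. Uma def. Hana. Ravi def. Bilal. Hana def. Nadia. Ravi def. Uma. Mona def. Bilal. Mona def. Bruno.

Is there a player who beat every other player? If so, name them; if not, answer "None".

None

Highest win total is Uma with 6 (out of 7 possible).
Uma lost to Ravi, so no player went undefeated.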